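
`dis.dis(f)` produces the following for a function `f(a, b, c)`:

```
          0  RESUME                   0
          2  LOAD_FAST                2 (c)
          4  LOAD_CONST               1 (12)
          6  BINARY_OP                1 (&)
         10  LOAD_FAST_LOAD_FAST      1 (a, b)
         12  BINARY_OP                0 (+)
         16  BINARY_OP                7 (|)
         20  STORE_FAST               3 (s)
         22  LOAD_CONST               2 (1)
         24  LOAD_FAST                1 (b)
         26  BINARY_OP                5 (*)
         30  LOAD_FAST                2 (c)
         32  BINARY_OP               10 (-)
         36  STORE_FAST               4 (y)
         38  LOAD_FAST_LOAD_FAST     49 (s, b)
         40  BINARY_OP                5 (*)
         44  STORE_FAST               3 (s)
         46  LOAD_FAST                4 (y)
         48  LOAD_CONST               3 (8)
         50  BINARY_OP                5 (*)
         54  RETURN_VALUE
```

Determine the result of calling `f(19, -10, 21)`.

LOAD_FAST c → push 21. Stack: [21]
LOAD_CONST → push 12. Stack: [21, 12]
BINARY_OP & → 21 & 12 = 4. Stack: [4]
LOAD_FAST_LOAD_FAST a,b → push 19,-10. Stack: [4, 19, -10]
BINARY_OP + → 19 + -10 = 9. Stack: [4, 9]
BINARY_OP | → 4 | 9 = 13. Stack: [13]
STORE_FAST s → s=13. Stack: []
LOAD_CONST → push 1. Stack: [1]
LOAD_FAST b → push -10. Stack: [1, -10]
BINARY_OP * → 1 * -10 = -10. Stack: [-10]
LOAD_FAST c → push 21. Stack: [-10, 21]
BINARY_OP - → -10 - 21 = -31. Stack: [-31]
STORE_FAST y → y=-31. Stack: []
LOAD_FAST_LOAD_FAST s,b → push 13,-10. Stack: [13, -10]
BINARY_OP * → 13 * -10 = -130. Stack: [-130]
STORE_FAST s → s=-130. Stack: []
LOAD_FAST y → push -31. Stack: [-31]
LOAD_CONST → push 8. Stack: [-31, 8]
BINARY_OP * → -31 * 8 = -248. Stack: [-248]
RETURN_VALUE → return -248.

-248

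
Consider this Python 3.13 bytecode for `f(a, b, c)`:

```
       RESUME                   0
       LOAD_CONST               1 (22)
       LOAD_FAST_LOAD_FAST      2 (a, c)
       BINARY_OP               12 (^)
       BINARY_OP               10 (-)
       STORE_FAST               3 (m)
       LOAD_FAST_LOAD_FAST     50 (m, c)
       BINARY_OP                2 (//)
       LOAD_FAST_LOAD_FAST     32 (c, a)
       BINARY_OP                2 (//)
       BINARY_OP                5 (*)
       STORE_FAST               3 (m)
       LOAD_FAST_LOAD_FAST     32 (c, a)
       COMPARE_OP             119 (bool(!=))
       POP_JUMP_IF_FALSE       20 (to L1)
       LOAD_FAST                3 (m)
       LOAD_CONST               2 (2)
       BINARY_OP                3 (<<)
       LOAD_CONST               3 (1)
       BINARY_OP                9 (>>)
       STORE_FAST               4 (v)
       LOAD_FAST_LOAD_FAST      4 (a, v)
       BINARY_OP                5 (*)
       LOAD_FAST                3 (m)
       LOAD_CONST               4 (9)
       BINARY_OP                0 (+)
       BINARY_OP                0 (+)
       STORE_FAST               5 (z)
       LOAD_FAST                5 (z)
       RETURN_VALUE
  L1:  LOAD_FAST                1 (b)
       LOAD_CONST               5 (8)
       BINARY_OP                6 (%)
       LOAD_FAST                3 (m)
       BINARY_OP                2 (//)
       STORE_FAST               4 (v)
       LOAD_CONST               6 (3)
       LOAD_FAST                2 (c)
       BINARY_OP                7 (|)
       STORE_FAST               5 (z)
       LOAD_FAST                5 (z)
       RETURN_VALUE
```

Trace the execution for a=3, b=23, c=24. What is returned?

LOAD_CONST → push 22. Stack: [22]
LOAD_FAST_LOAD_FAST a,c → push 3,24. Stack: [22, 3, 24]
BINARY_OP ^ → 3 ^ 24 = 27. Stack: [22, 27]
BINARY_OP - → 22 - 27 = -5. Stack: [-5]
STORE_FAST m → m=-5. Stack: []
LOAD_FAST_LOAD_FAST m,c → push -5,24. Stack: [-5, 24]
BINARY_OP // → -5 // 24 = -1. Stack: [-1]
LOAD_FAST_LOAD_FAST c,a → push 24,3. Stack: [-1, 24, 3]
BINARY_OP // → 24 // 3 = 8. Stack: [-1, 8]
BINARY_OP * → -1 * 8 = -8. Stack: [-8]
STORE_FAST m → m=-8. Stack: []
LOAD_FAST_LOAD_FAST c,a → push 24,3. Stack: [24, 3]
COMPARE_OP bool(!=) → 24 vs 3 = True. Stack: [True]
POP_JUMP_IF_FALSE → pop True; no jump. Stack: []
LOAD_FAST m → push -8. Stack: [-8]
LOAD_CONST → push 2. Stack: [-8, 2]
BINARY_OP << → -8 << 2 = -32. Stack: [-32]
LOAD_CONST → push 1. Stack: [-32, 1]
BINARY_OP >> → -32 >> 1 = -16. Stack: [-16]
STORE_FAST v → v=-16. Stack: []
LOAD_FAST_LOAD_FAST a,v → push 3,-16. Stack: [3, -16]
BINARY_OP * → 3 * -16 = -48. Stack: [-48]
LOAD_FAST m → push -8. Stack: [-48, -8]
LOAD_CONST → push 9. Stack: [-48, -8, 9]
BINARY_OP + → -8 + 9 = 1. Stack: [-48, 1]
BINARY_OP + → -48 + 1 = -47. Stack: [-47]
STORE_FAST z → z=-47. Stack: []
LOAD_FAST z → push -47. Stack: [-47]
RETURN_VALUE → return -47.

-47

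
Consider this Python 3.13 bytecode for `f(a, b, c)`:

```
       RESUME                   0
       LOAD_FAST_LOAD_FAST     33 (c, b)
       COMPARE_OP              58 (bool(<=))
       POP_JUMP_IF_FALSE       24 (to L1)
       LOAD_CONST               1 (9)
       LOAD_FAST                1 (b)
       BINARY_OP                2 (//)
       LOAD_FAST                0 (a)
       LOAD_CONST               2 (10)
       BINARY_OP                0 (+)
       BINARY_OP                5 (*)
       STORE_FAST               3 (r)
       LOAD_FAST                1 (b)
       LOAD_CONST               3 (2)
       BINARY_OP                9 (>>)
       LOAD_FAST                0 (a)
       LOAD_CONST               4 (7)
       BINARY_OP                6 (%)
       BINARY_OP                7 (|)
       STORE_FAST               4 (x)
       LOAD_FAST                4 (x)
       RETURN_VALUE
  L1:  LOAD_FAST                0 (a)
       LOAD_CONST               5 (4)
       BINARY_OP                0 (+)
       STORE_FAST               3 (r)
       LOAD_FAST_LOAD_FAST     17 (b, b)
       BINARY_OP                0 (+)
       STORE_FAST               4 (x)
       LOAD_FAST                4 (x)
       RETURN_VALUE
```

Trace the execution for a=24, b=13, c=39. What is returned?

LOAD_FAST_LOAD_FAST c,b → push 39,13. Stack: [39, 13]
COMPARE_OP bool(<=) → 39 vs 13 = False. Stack: [False]
POP_JUMP_IF_FALSE → pop False; jump. Stack: []
LOAD_FAST a → push 24. Stack: [24]
LOAD_CONST → push 4. Stack: [24, 4]
BINARY_OP + → 24 + 4 = 28. Stack: [28]
STORE_FAST r → r=28. Stack: []
LOAD_FAST_LOAD_FAST b,b → push 13,13. Stack: [13, 13]
BINARY_OP + → 13 + 13 = 26. Stack: [26]
STORE_FAST x → x=26. Stack: []
LOAD_FAST x → push 26. Stack: [26]
RETURN_VALUE → return 26.

26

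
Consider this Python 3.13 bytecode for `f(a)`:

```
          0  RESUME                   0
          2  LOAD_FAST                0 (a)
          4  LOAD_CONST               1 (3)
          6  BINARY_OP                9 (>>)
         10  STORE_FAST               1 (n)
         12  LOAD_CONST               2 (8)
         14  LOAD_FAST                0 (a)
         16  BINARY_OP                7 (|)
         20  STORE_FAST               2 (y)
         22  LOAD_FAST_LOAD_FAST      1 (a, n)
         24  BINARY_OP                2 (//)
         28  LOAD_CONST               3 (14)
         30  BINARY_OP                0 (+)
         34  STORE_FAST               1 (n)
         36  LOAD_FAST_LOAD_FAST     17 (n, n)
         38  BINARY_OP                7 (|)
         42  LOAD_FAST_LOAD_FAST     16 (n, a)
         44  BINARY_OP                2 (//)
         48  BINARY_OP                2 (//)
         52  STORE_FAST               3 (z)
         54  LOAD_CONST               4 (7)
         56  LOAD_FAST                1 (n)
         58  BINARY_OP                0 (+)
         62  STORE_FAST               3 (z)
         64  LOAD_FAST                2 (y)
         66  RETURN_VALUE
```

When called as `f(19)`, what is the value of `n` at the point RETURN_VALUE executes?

23

LOAD_FAST a → push 19. Stack: [19]
LOAD_CONST → push 3. Stack: [19, 3]
BINARY_OP >> → 19 >> 3 = 2. Stack: [2]
STORE_FAST n → n=2. Stack: []
LOAD_CONST → push 8. Stack: [8]
LOAD_FAST a → push 19. Stack: [8, 19]
BINARY_OP | → 8 | 19 = 27. Stack: [27]
STORE_FAST y → y=27. Stack: []
LOAD_FAST_LOAD_FAST a,n → push 19,2. Stack: [19, 2]
BINARY_OP // → 19 // 2 = 9. Stack: [9]
LOAD_CONST → push 14. Stack: [9, 14]
BINARY_OP + → 9 + 14 = 23. Stack: [23]
STORE_FAST n → n=23. Stack: []
LOAD_FAST_LOAD_FAST n,n → push 23,23. Stack: [23, 23]
BINARY_OP | → 23 | 23 = 23. Stack: [23]
LOAD_FAST_LOAD_FAST n,a → push 23,19. Stack: [23, 23, 19]
BINARY_OP // → 23 // 19 = 1. Stack: [23, 1]
BINARY_OP // → 23 // 1 = 23. Stack: [23]
STORE_FAST z → z=23. Stack: []
LOAD_CONST → push 7. Stack: [7]
LOAD_FAST n → push 23. Stack: [7, 23]
BINARY_OP + → 7 + 23 = 30. Stack: [30]
STORE_FAST z → z=30. Stack: []
LOAD_FAST y → push 27. Stack: [27]
RETURN_VALUE → return 27.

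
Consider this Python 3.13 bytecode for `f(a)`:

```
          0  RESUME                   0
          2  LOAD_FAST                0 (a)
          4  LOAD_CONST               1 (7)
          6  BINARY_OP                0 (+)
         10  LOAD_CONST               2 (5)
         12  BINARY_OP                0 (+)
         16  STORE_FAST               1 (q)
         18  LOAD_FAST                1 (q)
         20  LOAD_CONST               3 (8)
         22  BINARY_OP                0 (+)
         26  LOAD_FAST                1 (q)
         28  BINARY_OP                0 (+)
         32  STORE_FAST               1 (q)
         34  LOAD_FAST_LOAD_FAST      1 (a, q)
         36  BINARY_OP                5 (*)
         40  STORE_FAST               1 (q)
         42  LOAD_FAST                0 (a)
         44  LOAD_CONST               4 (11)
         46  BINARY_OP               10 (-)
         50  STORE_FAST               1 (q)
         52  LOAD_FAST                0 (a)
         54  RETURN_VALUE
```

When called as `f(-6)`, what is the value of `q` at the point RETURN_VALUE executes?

LOAD_FAST a → push -6. Stack: [-6]
LOAD_CONST → push 7. Stack: [-6, 7]
BINARY_OP + → -6 + 7 = 1. Stack: [1]
LOAD_CONST → push 5. Stack: [1, 5]
BINARY_OP + → 1 + 5 = 6. Stack: [6]
STORE_FAST q → q=6. Stack: []
LOAD_FAST q → push 6. Stack: [6]
LOAD_CONST → push 8. Stack: [6, 8]
BINARY_OP + → 6 + 8 = 14. Stack: [14]
LOAD_FAST q → push 6. Stack: [14, 6]
BINARY_OP + → 14 + 6 = 20. Stack: [20]
STORE_FAST q → q=20. Stack: []
LOAD_FAST_LOAD_FAST a,q → push -6,20. Stack: [-6, 20]
BINARY_OP * → -6 * 20 = -120. Stack: [-120]
STORE_FAST q → q=-120. Stack: []
LOAD_FAST a → push -6. Stack: [-6]
LOAD_CONST → push 11. Stack: [-6, 11]
BINARY_OP - → -6 - 11 = -17. Stack: [-17]
STORE_FAST q → q=-17. Stack: []
LOAD_FAST a → push -6. Stack: [-6]
RETURN_VALUE → return -6.

-17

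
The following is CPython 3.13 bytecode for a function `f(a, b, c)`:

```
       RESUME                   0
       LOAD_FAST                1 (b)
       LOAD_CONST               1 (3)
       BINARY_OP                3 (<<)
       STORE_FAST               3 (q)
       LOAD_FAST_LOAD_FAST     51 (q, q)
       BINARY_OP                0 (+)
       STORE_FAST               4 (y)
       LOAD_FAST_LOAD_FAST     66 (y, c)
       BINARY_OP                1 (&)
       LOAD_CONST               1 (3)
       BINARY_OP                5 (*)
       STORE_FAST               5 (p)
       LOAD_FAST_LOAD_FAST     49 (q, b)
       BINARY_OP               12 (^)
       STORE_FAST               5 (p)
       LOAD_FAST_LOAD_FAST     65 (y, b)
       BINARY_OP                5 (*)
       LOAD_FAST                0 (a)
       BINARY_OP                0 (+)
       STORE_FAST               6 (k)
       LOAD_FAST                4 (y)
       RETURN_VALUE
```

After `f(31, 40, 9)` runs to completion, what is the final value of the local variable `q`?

LOAD_FAST b → push 40. Stack: [40]
LOAD_CONST → push 3. Stack: [40, 3]
BINARY_OP << → 40 << 3 = 320. Stack: [320]
STORE_FAST q → q=320. Stack: []
LOAD_FAST_LOAD_FAST q,q → push 320,320. Stack: [320, 320]
BINARY_OP + → 320 + 320 = 640. Stack: [640]
STORE_FAST y → y=640. Stack: []
LOAD_FAST_LOAD_FAST y,c → push 640,9. Stack: [640, 9]
BINARY_OP & → 640 & 9 = 0. Stack: [0]
LOAD_CONST → push 3. Stack: [0, 3]
BINARY_OP * → 0 * 3 = 0. Stack: [0]
STORE_FAST p → p=0. Stack: []
LOAD_FAST_LOAD_FAST q,b → push 320,40. Stack: [320, 40]
BINARY_OP ^ → 320 ^ 40 = 360. Stack: [360]
STORE_FAST p → p=360. Stack: []
LOAD_FAST_LOAD_FAST y,b → push 640,40. Stack: [640, 40]
BINARY_OP * → 640 * 40 = 25600. Stack: [25600]
LOAD_FAST a → push 31. Stack: [25600, 31]
BINARY_OP + → 25600 + 31 = 25631. Stack: [25631]
STORE_FAST k → k=25631. Stack: []
LOAD_FAST y → push 640. Stack: [640]
RETURN_VALUE → return 640.

320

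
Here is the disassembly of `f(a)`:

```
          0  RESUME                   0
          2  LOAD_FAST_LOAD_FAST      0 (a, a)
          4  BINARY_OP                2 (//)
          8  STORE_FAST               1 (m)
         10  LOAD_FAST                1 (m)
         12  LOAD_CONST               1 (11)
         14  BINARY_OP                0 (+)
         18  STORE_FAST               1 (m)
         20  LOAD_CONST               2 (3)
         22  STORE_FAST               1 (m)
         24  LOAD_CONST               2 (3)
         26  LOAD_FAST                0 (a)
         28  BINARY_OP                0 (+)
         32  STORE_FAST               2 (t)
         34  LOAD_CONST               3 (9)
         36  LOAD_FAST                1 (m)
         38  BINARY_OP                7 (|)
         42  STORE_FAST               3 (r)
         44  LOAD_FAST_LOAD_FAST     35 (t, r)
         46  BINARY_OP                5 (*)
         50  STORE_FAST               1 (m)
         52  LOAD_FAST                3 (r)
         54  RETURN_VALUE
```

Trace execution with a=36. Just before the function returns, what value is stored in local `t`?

LOAD_FAST_LOAD_FAST a,a → push 36,36. Stack: [36, 36]
BINARY_OP // → 36 // 36 = 1. Stack: [1]
STORE_FAST m → m=1. Stack: []
LOAD_FAST m → push 1. Stack: [1]
LOAD_CONST → push 11. Stack: [1, 11]
BINARY_OP + → 1 + 11 = 12. Stack: [12]
STORE_FAST m → m=12. Stack: []
LOAD_CONST → push 3. Stack: [3]
STORE_FAST m → m=3. Stack: []
LOAD_CONST → push 3. Stack: [3]
LOAD_FAST a → push 36. Stack: [3, 36]
BINARY_OP + → 3 + 36 = 39. Stack: [39]
STORE_FAST t → t=39. Stack: []
LOAD_CONST → push 9. Stack: [9]
LOAD_FAST m → push 3. Stack: [9, 3]
BINARY_OP | → 9 | 3 = 11. Stack: [11]
STORE_FAST r → r=11. Stack: []
LOAD_FAST_LOAD_FAST t,r → push 39,11. Stack: [39, 11]
BINARY_OP * → 39 * 11 = 429. Stack: [429]
STORE_FAST m → m=429. Stack: []
LOAD_FAST r → push 11. Stack: [11]
RETURN_VALUE → return 11.

39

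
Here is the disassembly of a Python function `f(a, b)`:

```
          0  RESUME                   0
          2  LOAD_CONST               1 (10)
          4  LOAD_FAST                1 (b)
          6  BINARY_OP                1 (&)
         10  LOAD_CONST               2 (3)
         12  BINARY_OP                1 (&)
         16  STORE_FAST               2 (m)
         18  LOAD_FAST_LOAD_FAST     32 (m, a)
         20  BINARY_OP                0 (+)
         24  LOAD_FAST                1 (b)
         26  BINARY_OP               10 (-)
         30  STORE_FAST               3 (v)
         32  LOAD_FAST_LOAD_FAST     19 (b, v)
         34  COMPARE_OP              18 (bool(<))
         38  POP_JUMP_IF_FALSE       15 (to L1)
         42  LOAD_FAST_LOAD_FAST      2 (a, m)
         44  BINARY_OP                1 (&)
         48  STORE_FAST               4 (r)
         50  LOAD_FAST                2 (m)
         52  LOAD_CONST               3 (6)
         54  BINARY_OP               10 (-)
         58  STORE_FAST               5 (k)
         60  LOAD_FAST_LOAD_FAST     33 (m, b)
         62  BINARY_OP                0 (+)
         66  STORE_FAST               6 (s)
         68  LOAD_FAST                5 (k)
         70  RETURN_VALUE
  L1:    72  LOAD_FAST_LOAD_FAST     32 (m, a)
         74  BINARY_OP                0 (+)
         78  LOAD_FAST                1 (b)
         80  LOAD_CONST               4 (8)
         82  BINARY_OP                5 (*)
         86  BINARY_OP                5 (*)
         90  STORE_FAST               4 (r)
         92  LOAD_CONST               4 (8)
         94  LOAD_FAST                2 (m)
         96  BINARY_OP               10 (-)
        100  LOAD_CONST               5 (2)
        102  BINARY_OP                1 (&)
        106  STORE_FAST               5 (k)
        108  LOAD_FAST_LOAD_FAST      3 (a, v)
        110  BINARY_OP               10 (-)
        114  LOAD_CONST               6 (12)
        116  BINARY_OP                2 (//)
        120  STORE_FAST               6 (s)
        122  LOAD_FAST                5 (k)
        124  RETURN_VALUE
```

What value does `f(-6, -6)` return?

-4

LOAD_CONST → push 10. Stack: [10]
LOAD_FAST b → push -6. Stack: [10, -6]
BINARY_OP & → 10 & -6 = 10. Stack: [10]
LOAD_CONST → push 3. Stack: [10, 3]
BINARY_OP & → 10 & 3 = 2. Stack: [2]
STORE_FAST m → m=2. Stack: []
LOAD_FAST_LOAD_FAST m,a → push 2,-6. Stack: [2, -6]
BINARY_OP + → 2 + -6 = -4. Stack: [-4]
LOAD_FAST b → push -6. Stack: [-4, -6]
BINARY_OP - → -4 - -6 = 2. Stack: [2]
STORE_FAST v → v=2. Stack: []
LOAD_FAST_LOAD_FAST b,v → push -6,2. Stack: [-6, 2]
COMPARE_OP bool(<) → -6 vs 2 = True. Stack: [True]
POP_JUMP_IF_FALSE → pop True; no jump. Stack: []
LOAD_FAST_LOAD_FAST a,m → push -6,2. Stack: [-6, 2]
BINARY_OP & → -6 & 2 = 2. Stack: [2]
STORE_FAST r → r=2. Stack: []
LOAD_FAST m → push 2. Stack: [2]
LOAD_CONST → push 6. Stack: [2, 6]
BINARY_OP - → 2 - 6 = -4. Stack: [-4]
STORE_FAST k → k=-4. Stack: []
LOAD_FAST_LOAD_FAST m,b → push 2,-6. Stack: [2, -6]
BINARY_OP + → 2 + -6 = -4. Stack: [-4]
STORE_FAST s → s=-4. Stack: []
LOAD_FAST k → push -4. Stack: [-4]
RETURN_VALUE → return -4.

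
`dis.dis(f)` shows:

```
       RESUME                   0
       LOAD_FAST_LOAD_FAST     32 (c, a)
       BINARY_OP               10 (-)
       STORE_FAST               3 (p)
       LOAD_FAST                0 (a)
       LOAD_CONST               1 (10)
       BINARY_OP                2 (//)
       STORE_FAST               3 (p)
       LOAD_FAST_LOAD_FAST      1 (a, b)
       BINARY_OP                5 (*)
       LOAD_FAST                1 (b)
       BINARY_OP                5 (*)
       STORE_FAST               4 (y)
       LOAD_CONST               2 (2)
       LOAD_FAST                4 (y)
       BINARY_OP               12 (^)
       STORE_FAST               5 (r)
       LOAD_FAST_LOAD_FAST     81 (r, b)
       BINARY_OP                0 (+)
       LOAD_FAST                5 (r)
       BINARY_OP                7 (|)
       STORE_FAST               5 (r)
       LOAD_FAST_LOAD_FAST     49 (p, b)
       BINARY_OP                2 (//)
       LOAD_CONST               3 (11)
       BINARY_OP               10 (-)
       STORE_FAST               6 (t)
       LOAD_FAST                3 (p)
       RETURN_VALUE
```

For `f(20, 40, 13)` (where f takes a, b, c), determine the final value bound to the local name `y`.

32000

LOAD_FAST_LOAD_FAST c,a → push 13,20. Stack: [13, 20]
BINARY_OP - → 13 - 20 = -7. Stack: [-7]
STORE_FAST p → p=-7. Stack: []
LOAD_FAST a → push 20. Stack: [20]
LOAD_CONST → push 10. Stack: [20, 10]
BINARY_OP // → 20 // 10 = 2. Stack: [2]
STORE_FAST p → p=2. Stack: []
LOAD_FAST_LOAD_FAST a,b → push 20,40. Stack: [20, 40]
BINARY_OP * → 20 * 40 = 800. Stack: [800]
LOAD_FAST b → push 40. Stack: [800, 40]
BINARY_OP * → 800 * 40 = 32000. Stack: [32000]
STORE_FAST y → y=32000. Stack: []
LOAD_CONST → push 2. Stack: [2]
LOAD_FAST y → push 32000. Stack: [2, 32000]
BINARY_OP ^ → 2 ^ 32000 = 32002. Stack: [32002]
STORE_FAST r → r=32002. Stack: []
LOAD_FAST_LOAD_FAST r,b → push 32002,40. Stack: [32002, 40]
BINARY_OP + → 32002 + 40 = 32042. Stack: [32042]
LOAD_FAST r → push 32002. Stack: [32042, 32002]
BINARY_OP | → 32042 | 32002 = 32042. Stack: [32042]
STORE_FAST r → r=32042. Stack: []
LOAD_FAST_LOAD_FAST p,b → push 2,40. Stack: [2, 40]
BINARY_OP // → 2 // 40 = 0. Stack: [0]
LOAD_CONST → push 11. Stack: [0, 11]
BINARY_OP - → 0 - 11 = -11. Stack: [-11]
STORE_FAST t → t=-11. Stack: []
LOAD_FAST p → push 2. Stack: [2]
RETURN_VALUE → return 2.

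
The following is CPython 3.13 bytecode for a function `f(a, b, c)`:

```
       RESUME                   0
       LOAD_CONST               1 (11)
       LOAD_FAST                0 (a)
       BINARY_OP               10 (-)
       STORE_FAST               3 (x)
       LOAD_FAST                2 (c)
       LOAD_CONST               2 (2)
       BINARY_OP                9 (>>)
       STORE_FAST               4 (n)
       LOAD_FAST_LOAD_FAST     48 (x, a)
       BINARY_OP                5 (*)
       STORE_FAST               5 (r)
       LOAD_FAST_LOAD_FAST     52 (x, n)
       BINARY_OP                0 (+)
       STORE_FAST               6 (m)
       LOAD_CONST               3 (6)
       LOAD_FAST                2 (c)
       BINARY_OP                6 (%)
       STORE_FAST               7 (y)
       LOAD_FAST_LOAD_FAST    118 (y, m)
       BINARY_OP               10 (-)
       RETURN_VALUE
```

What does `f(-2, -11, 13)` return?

LOAD_CONST → push 11. Stack: [11]
LOAD_FAST a → push -2. Stack: [11, -2]
BINARY_OP - → 11 - -2 = 13. Stack: [13]
STORE_FAST x → x=13. Stack: []
LOAD_FAST c → push 13. Stack: [13]
LOAD_CONST → push 2. Stack: [13, 2]
BINARY_OP >> → 13 >> 2 = 3. Stack: [3]
STORE_FAST n → n=3. Stack: []
LOAD_FAST_LOAD_FAST x,a → push 13,-2. Stack: [13, -2]
BINARY_OP * → 13 * -2 = -26. Stack: [-26]
STORE_FAST r → r=-26. Stack: []
LOAD_FAST_LOAD_FAST x,n → push 13,3. Stack: [13, 3]
BINARY_OP + → 13 + 3 = 16. Stack: [16]
STORE_FAST m → m=16. Stack: []
LOAD_CONST → push 6. Stack: [6]
LOAD_FAST c → push 13. Stack: [6, 13]
BINARY_OP % → 6 % 13 = 6. Stack: [6]
STORE_FAST y → y=6. Stack: []
LOAD_FAST_LOAD_FAST y,m → push 6,16. Stack: [6, 16]
BINARY_OP - → 6 - 16 = -10. Stack: [-10]
RETURN_VALUE → return -10.

-10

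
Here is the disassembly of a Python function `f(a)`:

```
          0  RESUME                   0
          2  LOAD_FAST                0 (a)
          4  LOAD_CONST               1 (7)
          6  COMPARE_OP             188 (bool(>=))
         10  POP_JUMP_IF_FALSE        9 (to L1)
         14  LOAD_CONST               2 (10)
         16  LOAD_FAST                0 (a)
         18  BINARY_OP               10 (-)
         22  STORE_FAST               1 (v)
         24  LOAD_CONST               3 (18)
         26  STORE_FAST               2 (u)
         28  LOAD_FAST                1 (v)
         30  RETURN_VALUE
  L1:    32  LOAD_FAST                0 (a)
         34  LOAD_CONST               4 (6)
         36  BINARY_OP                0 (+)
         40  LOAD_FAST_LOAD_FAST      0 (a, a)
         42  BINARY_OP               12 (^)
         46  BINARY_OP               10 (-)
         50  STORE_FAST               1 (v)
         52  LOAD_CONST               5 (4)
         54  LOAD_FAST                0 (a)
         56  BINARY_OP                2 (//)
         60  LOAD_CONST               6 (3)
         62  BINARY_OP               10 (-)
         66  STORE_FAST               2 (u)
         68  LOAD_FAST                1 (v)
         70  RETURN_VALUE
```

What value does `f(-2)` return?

LOAD_FAST a → push -2. Stack: [-2]
LOAD_CONST → push 7. Stack: [-2, 7]
COMPARE_OP bool(>=) → -2 vs 7 = False. Stack: [False]
POP_JUMP_IF_FALSE → pop False; jump. Stack: []
LOAD_FAST a → push -2. Stack: [-2]
LOAD_CONST → push 6. Stack: [-2, 6]
BINARY_OP + → -2 + 6 = 4. Stack: [4]
LOAD_FAST_LOAD_FAST a,a → push -2,-2. Stack: [4, -2, -2]
BINARY_OP ^ → -2 ^ -2 = 0. Stack: [4, 0]
BINARY_OP - → 4 - 0 = 4. Stack: [4]
STORE_FAST v → v=4. Stack: []
LOAD_CONST → push 4. Stack: [4]
LOAD_FAST a → push -2. Stack: [4, -2]
BINARY_OP // → 4 // -2 = -2. Stack: [-2]
LOAD_CONST → push 3. Stack: [-2, 3]
BINARY_OP - → -2 - 3 = -5. Stack: [-5]
STORE_FAST u → u=-5. Stack: []
LOAD_FAST v → push 4. Stack: [4]
RETURN_VALUE → return 4.

4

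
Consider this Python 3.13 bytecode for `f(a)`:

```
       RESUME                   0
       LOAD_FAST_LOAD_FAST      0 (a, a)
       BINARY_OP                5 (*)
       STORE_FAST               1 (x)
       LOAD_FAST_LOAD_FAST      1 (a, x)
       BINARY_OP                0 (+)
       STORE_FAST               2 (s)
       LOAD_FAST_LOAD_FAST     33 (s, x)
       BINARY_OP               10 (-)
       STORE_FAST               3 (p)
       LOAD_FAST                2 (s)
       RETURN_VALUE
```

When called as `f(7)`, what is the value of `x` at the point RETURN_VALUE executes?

LOAD_FAST_LOAD_FAST a,a → push 7,7. Stack: [7, 7]
BINARY_OP * → 7 * 7 = 49. Stack: [49]
STORE_FAST x → x=49. Stack: []
LOAD_FAST_LOAD_FAST a,x → push 7,49. Stack: [7, 49]
BINARY_OP + → 7 + 49 = 56. Stack: [56]
STORE_FAST s → s=56. Stack: []
LOAD_FAST_LOAD_FAST s,x → push 56,49. Stack: [56, 49]
BINARY_OP - → 56 - 49 = 7. Stack: [7]
STORE_FAST p → p=7. Stack: []
LOAD_FAST s → push 56. Stack: [56]
RETURN_VALUE → return 56.

49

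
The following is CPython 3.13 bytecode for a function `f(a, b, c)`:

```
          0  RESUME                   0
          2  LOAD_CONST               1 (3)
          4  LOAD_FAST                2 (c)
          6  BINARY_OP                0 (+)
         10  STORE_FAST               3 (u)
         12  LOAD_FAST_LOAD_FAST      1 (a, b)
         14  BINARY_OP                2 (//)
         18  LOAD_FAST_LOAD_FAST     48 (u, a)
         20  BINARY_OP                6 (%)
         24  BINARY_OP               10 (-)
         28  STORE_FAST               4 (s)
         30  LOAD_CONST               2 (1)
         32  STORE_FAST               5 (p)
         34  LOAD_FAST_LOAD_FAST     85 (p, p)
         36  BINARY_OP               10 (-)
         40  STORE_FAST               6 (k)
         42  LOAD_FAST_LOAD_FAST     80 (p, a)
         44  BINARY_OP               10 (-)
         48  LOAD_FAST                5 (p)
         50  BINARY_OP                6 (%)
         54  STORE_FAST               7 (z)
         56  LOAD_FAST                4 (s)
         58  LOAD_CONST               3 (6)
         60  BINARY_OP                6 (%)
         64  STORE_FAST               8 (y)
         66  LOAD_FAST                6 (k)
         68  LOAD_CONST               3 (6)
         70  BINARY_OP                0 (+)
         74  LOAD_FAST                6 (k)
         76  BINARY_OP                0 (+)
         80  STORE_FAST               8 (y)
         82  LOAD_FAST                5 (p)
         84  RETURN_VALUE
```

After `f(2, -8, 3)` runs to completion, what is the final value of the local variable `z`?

0

LOAD_CONST → push 3. Stack: [3]
LOAD_FAST c → push 3. Stack: [3, 3]
BINARY_OP + → 3 + 3 = 6. Stack: [6]
STORE_FAST u → u=6. Stack: []
LOAD_FAST_LOAD_FAST a,b → push 2,-8. Stack: [2, -8]
BINARY_OP // → 2 // -8 = -1. Stack: [-1]
LOAD_FAST_LOAD_FAST u,a → push 6,2. Stack: [-1, 6, 2]
BINARY_OP % → 6 % 2 = 0. Stack: [-1, 0]
BINARY_OP - → -1 - 0 = -1. Stack: [-1]
STORE_FAST s → s=-1. Stack: []
LOAD_CONST → push 1. Stack: [1]
STORE_FAST p → p=1. Stack: []
LOAD_FAST_LOAD_FAST p,p → push 1,1. Stack: [1, 1]
BINARY_OP - → 1 - 1 = 0. Stack: [0]
STORE_FAST k → k=0. Stack: []
LOAD_FAST_LOAD_FAST p,a → push 1,2. Stack: [1, 2]
BINARY_OP - → 1 - 2 = -1. Stack: [-1]
LOAD_FAST p → push 1. Stack: [-1, 1]
BINARY_OP % → -1 % 1 = 0. Stack: [0]
STORE_FAST z → z=0. Stack: []
LOAD_FAST s → push -1. Stack: [-1]
LOAD_CONST → push 6. Stack: [-1, 6]
BINARY_OP % → -1 % 6 = 5. Stack: [5]
STORE_FAST y → y=5. Stack: []
LOAD_FAST k → push 0. Stack: [0]
LOAD_CONST → push 6. Stack: [0, 6]
BINARY_OP + → 0 + 6 = 6. Stack: [6]
LOAD_FAST k → push 0. Stack: [6, 0]
BINARY_OP + → 6 + 0 = 6. Stack: [6]
STORE_FAST y → y=6. Stack: []
LOAD_FAST p → push 1. Stack: [1]
RETURN_VALUE → return 1.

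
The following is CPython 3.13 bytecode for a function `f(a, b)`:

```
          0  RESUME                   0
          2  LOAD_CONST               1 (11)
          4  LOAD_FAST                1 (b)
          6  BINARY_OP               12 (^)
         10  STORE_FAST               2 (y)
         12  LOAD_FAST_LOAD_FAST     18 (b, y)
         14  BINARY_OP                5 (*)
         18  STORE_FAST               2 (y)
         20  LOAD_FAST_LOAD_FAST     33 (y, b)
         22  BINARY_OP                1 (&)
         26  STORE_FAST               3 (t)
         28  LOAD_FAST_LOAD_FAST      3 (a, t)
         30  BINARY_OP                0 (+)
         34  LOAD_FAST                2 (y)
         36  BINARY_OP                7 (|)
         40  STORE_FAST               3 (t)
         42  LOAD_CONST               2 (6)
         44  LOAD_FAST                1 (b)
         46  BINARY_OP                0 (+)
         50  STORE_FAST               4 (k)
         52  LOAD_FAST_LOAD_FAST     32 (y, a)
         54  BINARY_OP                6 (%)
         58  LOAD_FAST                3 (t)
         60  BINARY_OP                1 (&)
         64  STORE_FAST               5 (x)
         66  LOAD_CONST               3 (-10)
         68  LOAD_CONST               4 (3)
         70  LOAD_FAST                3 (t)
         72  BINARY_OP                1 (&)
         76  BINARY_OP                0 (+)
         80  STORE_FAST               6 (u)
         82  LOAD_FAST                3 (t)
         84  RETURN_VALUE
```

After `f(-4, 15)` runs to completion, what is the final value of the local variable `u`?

LOAD_CONST → push 11. Stack: [11]
LOAD_FAST b → push 15. Stack: [11, 15]
BINARY_OP ^ → 11 ^ 15 = 4. Stack: [4]
STORE_FAST y → y=4. Stack: []
LOAD_FAST_LOAD_FAST b,y → push 15,4. Stack: [15, 4]
BINARY_OP * → 15 * 4 = 60. Stack: [60]
STORE_FAST y → y=60. Stack: []
LOAD_FAST_LOAD_FAST y,b → push 60,15. Stack: [60, 15]
BINARY_OP & → 60 & 15 = 12. Stack: [12]
STORE_FAST t → t=12. Stack: []
LOAD_FAST_LOAD_FAST a,t → push -4,12. Stack: [-4, 12]
BINARY_OP + → -4 + 12 = 8. Stack: [8]
LOAD_FAST y → push 60. Stack: [8, 60]
BINARY_OP | → 8 | 60 = 60. Stack: [60]
STORE_FAST t → t=60. Stack: []
LOAD_CONST → push 6. Stack: [6]
LOAD_FAST b → push 15. Stack: [6, 15]
BINARY_OP + → 6 + 15 = 21. Stack: [21]
STORE_FAST k → k=21. Stack: []
LOAD_FAST_LOAD_FAST y,a → push 60,-4. Stack: [60, -4]
BINARY_OP % → 60 % -4 = 0. Stack: [0]
LOAD_FAST t → push 60. Stack: [0, 60]
BINARY_OP & → 0 & 60 = 0. Stack: [0]
STORE_FAST x → x=0. Stack: []
LOAD_CONST → push -10. Stack: [-10]
LOAD_CONST → push 3. Stack: [-10, 3]
LOAD_FAST t → push 60. Stack: [-10, 3, 60]
BINARY_OP & → 3 & 60 = 0. Stack: [-10, 0]
BINARY_OP + → -10 + 0 = -10. Stack: [-10]
STORE_FAST u → u=-10. Stack: []
LOAD_FAST t → push 60. Stack: [60]
RETURN_VALUE → return 60.

-10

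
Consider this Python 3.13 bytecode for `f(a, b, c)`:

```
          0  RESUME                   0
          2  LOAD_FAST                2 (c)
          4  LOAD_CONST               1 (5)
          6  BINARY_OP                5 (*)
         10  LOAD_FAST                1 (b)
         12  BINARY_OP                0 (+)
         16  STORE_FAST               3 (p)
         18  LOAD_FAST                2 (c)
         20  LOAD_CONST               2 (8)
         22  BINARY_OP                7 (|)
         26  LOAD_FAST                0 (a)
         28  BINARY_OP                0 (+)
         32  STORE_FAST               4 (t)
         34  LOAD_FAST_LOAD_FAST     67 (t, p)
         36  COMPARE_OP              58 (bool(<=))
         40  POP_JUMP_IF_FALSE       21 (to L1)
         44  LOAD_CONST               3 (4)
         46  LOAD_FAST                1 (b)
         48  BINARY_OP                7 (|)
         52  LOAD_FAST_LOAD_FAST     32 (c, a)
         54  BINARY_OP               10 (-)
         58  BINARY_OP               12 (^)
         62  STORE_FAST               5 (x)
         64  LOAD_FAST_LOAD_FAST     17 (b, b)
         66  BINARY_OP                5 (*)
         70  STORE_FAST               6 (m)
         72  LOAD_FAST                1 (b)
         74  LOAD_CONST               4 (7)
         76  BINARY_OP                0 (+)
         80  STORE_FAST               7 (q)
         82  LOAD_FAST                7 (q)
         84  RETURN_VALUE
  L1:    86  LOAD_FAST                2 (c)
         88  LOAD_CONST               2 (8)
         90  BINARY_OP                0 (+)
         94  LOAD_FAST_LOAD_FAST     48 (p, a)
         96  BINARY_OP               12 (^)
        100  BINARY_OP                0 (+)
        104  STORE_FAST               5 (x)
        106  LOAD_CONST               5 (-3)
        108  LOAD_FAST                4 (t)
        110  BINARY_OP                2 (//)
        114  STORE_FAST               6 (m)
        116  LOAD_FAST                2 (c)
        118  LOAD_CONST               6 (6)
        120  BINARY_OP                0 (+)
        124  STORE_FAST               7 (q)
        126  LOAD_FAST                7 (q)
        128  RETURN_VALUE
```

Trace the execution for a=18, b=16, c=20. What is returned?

LOAD_FAST c → push 20. Stack: [20]
LOAD_CONST → push 5. Stack: [20, 5]
BINARY_OP * → 20 * 5 = 100. Stack: [100]
LOAD_FAST b → push 16. Stack: [100, 16]
BINARY_OP + → 100 + 16 = 116. Stack: [116]
STORE_FAST p → p=116. Stack: []
LOAD_FAST c → push 20. Stack: [20]
LOAD_CONST → push 8. Stack: [20, 8]
BINARY_OP | → 20 | 8 = 28. Stack: [28]
LOAD_FAST a → push 18. Stack: [28, 18]
BINARY_OP + → 28 + 18 = 46. Stack: [46]
STORE_FAST t → t=46. Stack: []
LOAD_FAST_LOAD_FAST t,p → push 46,116. Stack: [46, 116]
COMPARE_OP bool(<=) → 46 vs 116 = True. Stack: [True]
POP_JUMP_IF_FALSE → pop True; no jump. Stack: []
LOAD_CONST → push 4. Stack: [4]
LOAD_FAST b → push 16. Stack: [4, 16]
BINARY_OP | → 4 | 16 = 20. Stack: [20]
LOAD_FAST_LOAD_FAST c,a → push 20,18. Stack: [20, 20, 18]
BINARY_OP - → 20 - 18 = 2. Stack: [20, 2]
BINARY_OP ^ → 20 ^ 2 = 22. Stack: [22]
STORE_FAST x → x=22. Stack: []
LOAD_FAST_LOAD_FAST b,b → push 16,16. Stack: [16, 16]
BINARY_OP * → 16 * 16 = 256. Stack: [256]
STORE_FAST m → m=256. Stack: []
LOAD_FAST b → push 16. Stack: [16]
LOAD_CONST → push 7. Stack: [16, 7]
BINARY_OP + → 16 + 7 = 23. Stack: [23]
STORE_FAST q → q=23. Stack: []
LOAD_FAST q → push 23. Stack: [23]
RETURN_VALUE → return 23.

23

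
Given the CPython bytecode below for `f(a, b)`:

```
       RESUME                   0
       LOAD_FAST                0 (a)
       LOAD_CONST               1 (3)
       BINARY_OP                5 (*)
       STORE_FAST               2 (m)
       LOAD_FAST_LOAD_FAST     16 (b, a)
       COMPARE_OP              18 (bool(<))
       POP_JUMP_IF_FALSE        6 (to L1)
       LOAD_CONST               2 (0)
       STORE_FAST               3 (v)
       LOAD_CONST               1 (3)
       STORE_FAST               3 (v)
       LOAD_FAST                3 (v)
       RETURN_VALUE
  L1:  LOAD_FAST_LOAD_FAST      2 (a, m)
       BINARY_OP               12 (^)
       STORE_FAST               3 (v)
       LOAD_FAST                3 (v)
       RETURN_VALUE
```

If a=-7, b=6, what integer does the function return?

18

LOAD_FAST a → push -7. Stack: [-7]
LOAD_CONST → push 3. Stack: [-7, 3]
BINARY_OP * → -7 * 3 = -21. Stack: [-21]
STORE_FAST m → m=-21. Stack: []
LOAD_FAST_LOAD_FAST b,a → push 6,-7. Stack: [6, -7]
COMPARE_OP bool(<) → 6 vs -7 = False. Stack: [False]
POP_JUMP_IF_FALSE → pop False; jump. Stack: []
LOAD_FAST_LOAD_FAST a,m → push -7,-21. Stack: [-7, -21]
BINARY_OP ^ → -7 ^ -21 = 18. Stack: [18]
STORE_FAST v → v=18. Stack: []
LOAD_FAST v → push 18. Stack: [18]
RETURN_VALUE → return 18.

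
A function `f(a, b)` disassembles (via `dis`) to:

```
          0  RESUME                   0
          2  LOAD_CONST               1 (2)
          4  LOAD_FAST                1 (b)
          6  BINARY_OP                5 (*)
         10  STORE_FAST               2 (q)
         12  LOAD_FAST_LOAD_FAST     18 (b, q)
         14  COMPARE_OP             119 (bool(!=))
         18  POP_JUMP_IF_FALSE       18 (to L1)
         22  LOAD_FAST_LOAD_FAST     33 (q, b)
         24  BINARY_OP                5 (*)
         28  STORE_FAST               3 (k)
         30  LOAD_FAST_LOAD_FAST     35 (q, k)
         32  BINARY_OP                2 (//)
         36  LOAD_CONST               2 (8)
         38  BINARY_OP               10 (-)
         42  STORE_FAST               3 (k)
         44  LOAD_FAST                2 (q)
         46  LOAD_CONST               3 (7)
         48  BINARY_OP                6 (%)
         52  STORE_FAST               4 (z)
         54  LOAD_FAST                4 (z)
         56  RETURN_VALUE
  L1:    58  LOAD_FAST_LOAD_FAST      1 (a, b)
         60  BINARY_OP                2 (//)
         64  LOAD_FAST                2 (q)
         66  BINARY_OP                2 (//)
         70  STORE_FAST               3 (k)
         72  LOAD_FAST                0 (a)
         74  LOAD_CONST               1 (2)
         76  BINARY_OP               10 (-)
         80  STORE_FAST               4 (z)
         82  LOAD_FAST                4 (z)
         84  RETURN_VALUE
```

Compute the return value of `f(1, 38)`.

6

LOAD_CONST → push 2. Stack: [2]
LOAD_FAST b → push 38. Stack: [2, 38]
BINARY_OP * → 2 * 38 = 76. Stack: [76]
STORE_FAST q → q=76. Stack: []
LOAD_FAST_LOAD_FAST b,q → push 38,76. Stack: [38, 76]
COMPARE_OP bool(!=) → 38 vs 76 = True. Stack: [True]
POP_JUMP_IF_FALSE → pop True; no jump. Stack: []
LOAD_FAST_LOAD_FAST q,b → push 76,38. Stack: [76, 38]
BINARY_OP * → 76 * 38 = 2888. Stack: [2888]
STORE_FAST k → k=2888. Stack: []
LOAD_FAST_LOAD_FAST q,k → push 76,2888. Stack: [76, 2888]
BINARY_OP // → 76 // 2888 = 0. Stack: [0]
LOAD_CONST → push 8. Stack: [0, 8]
BINARY_OP - → 0 - 8 = -8. Stack: [-8]
STORE_FAST k → k=-8. Stack: []
LOAD_FAST q → push 76. Stack: [76]
LOAD_CONST → push 7. Stack: [76, 7]
BINARY_OP % → 76 % 7 = 6. Stack: [6]
STORE_FAST z → z=6. Stack: []
LOAD_FAST z → push 6. Stack: [6]
RETURN_VALUE → return 6.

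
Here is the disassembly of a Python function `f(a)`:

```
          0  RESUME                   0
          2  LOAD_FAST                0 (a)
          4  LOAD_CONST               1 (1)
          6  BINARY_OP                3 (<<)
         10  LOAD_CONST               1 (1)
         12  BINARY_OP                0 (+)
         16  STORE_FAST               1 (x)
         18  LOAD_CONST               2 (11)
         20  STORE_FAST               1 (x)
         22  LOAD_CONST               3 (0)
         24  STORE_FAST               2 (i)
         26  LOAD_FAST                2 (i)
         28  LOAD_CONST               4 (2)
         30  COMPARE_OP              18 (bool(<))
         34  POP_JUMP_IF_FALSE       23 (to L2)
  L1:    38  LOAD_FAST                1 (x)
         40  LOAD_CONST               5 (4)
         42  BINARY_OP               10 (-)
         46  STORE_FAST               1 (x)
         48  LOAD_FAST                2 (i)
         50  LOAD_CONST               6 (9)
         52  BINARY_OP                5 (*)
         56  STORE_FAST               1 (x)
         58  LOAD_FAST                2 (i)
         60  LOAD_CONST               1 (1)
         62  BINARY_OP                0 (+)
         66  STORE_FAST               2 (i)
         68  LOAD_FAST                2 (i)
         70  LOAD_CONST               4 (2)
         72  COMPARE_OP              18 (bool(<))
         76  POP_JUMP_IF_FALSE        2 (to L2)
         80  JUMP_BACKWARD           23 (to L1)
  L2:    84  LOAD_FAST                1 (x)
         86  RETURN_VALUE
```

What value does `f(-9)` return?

LOAD_FAST a → push -9. Stack: [-9]
LOAD_CONST → push 1. Stack: [-9, 1]
BINARY_OP << → -9 << 1 = -18. Stack: [-18]
LOAD_CONST → push 1. Stack: [-18, 1]
BINARY_OP + → -18 + 1 = -17. Stack: [-17]
STORE_FAST x → x=-17. Stack: []
LOAD_CONST → push 11. Stack: [11]
STORE_FAST x → x=11. Stack: []
LOAD_CONST → push 0. Stack: [0]
STORE_FAST i → i=0. Stack: []
LOAD_FAST i → push 0. Stack: [0]
LOAD_CONST → push 2. Stack: [0, 2]
COMPARE_OP bool(<) → 0 vs 2 = True. Stack: [True]
POP_JUMP_IF_FALSE → pop True; no jump. Stack: []
LOAD_FAST x → push 11. Stack: [11]
LOAD_CONST → push 4. Stack: [11, 4]
BINARY_OP - → 11 - 4 = 7. Stack: [7]
STORE_FAST x → x=7. Stack: []
LOAD_FAST i → push 0. Stack: [0]
LOAD_CONST → push 9. Stack: [0, 9]
BINARY_OP * → 0 * 9 = 0. Stack: [0]
STORE_FAST x → x=0. Stack: []
LOAD_FAST i → push 0. Stack: [0]
LOAD_CONST → push 1. Stack: [0, 1]
BINARY_OP + → 0 + 1 = 1. Stack: [1]
STORE_FAST i → i=1. Stack: []
LOAD_FAST i → push 1. Stack: [1]
LOAD_CONST → push 2. Stack: [1, 2]
COMPARE_OP bool(<) → 1 vs 2 = True. Stack: [True]
POP_JUMP_IF_FALSE → pop True; no jump. Stack: []
LOAD_FAST x → push 0. Stack: [0]
LOAD_CONST → push 4. Stack: [0, 4]
BINARY_OP - → 0 - 4 = -4. Stack: [-4]
STORE_FAST x → x=-4. Stack: []
LOAD_FAST i → push 1. Stack: [1]
LOAD_CONST → push 9. Stack: [1, 9]
BINARY_OP * → 1 * 9 = 9. Stack: [9]
STORE_FAST x → x=9. Stack: []
LOAD_FAST i → push 1. Stack: [1]
LOAD_CONST → push 1. Stack: [1, 1]
BINARY_OP + → 1 + 1 = 2. Stack: [2]
STORE_FAST i → i=2. Stack: []
LOAD_FAST i → push 2. Stack: [2]
LOAD_CONST → push 2. Stack: [2, 2]
COMPARE_OP bool(<) → 2 vs 2 = False. Stack: [False]
POP_JUMP_IF_FALSE → pop False; jump. Stack: []
LOAD_FAST x → push 9. Stack: [9]
RETURN_VALUE → return 9.

9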